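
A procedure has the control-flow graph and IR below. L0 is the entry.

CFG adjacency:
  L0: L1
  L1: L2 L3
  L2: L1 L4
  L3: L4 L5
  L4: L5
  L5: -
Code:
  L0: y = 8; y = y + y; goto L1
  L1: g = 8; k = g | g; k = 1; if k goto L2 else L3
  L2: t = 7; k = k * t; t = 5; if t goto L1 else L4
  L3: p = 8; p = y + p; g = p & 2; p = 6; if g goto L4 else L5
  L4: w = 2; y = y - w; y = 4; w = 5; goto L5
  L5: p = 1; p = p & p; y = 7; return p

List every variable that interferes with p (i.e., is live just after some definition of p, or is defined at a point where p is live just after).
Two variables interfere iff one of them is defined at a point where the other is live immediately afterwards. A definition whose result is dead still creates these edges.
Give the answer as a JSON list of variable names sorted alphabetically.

Per-block:
  L0: {y} / ∅
  L1: {g,k} / ∅
  L2: {k,t} / {k}
  L3: {g,p} / {y}
  L4: {w,y} / {y}
  L5: {p,y} / ∅

Liveness:
  L0 li=∅ lo={y}
  L1 li={y} lo={k,y}
  L2 li={k,y} lo={y}
  L3 li={y} lo={y}
  L4 li={y} lo=∅
  L5 li=∅ lo=∅

Conflict graph:
  g — {p,y}
  k — {t,y}
  p — {g,y}
  t — {k,y}
  w — {y}
  y — {g,k,p,t,w}

N(p) = ["g", "y"]

Answer: ["g", "y"]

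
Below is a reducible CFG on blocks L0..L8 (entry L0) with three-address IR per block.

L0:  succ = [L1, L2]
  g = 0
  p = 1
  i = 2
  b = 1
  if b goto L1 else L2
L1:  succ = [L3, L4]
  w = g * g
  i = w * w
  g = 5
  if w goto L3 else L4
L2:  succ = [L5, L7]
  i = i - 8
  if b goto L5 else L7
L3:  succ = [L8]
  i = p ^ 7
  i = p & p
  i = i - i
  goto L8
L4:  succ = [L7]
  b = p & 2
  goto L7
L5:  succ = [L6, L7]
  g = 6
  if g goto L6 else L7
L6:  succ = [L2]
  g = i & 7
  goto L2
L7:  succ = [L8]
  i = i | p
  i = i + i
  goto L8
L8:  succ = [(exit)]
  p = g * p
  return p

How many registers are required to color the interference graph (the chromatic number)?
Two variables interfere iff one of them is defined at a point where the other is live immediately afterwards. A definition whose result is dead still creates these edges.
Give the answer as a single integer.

Answer: 4

Working:
def/use:
  L0 def {b,g,i,p} use ∅
  L1 def {g,i,w} use {g}
  L2 def {i} use {b,i}
  L3 def {i} use {p}
  L4 def {b} use {p}
  L5 def {g} use ∅
  L6 def {g} use {i}
  L7 def {i} use {i,p}
  L8 def {p} use {g,p}

Backward fixpoint:
  L0 li=∅ lo={b,g,i,p}
  L1 li={g,p} lo={g,i,p}
  L2 li={b,g,i,p} lo={b,g,i,p}
  L3 li={g,p} lo={g,p}
  L4 li={g,i,p} lo={g,i,p}
  L5 li={b,i,p} lo={b,g,i,p}
  L6 li={b,i,p} lo={b,g,i,p}
  L7 li={g,i,p} lo={g,p}
  L8 li={g,p} lo=∅

Conflict graph:
  b↔{g,i,p}
  g↔{b,i,p,w}
  i↔{b,g,p,w}
  p↔{b,g,i,w}
  w↔{g,i,p}

Chromatic number:
  lower bound: {b,g,i,p} mutually conflict ⇒ χ ≥ 4
  assign b→R3 g→R0 i→R1 p→R2 w→R3 — no edge inside a register ⇒ χ ≤ 4
  χ = 4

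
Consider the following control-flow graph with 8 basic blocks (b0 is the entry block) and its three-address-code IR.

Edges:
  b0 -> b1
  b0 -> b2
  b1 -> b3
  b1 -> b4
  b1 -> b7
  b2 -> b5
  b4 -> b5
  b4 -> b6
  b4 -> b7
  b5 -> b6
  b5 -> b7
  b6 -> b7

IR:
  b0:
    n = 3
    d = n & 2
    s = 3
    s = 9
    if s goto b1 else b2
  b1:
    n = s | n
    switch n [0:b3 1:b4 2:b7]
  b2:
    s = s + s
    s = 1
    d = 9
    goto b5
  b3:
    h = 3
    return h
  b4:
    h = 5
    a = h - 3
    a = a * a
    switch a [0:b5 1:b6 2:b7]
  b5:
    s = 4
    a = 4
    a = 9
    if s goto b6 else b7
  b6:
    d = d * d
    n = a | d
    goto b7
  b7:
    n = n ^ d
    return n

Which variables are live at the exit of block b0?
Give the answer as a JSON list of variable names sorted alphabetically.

Answer: ["d", "n", "s"]

Analysis:
Block summaries:
  b0 def {d,n,s} use ∅
  b1 def {n} use {n,s}
  b2 def {d,s} use {s}
  b3 def {h} use ∅
  b4 def {a,h} use ∅
  b5 def {a,s} use ∅
  b6 def {d,n} use {a,d}
  b7 def {n} use {d,n}

Live sets:
  b0 li=∅ lo={d,n,s}
  b1 li={d,n,s} lo={d,n}
  b2 li={n,s} lo={d,n}
  b3 li=∅ lo=∅
  b4 li={d,n} lo={a,d,n}
  b5 li={d,n} lo={a,d,n}
  b6 li={a,d} lo={d,n}
  b7 li={d,n} lo=∅

live-out(b0) = ["d", "n", "s"]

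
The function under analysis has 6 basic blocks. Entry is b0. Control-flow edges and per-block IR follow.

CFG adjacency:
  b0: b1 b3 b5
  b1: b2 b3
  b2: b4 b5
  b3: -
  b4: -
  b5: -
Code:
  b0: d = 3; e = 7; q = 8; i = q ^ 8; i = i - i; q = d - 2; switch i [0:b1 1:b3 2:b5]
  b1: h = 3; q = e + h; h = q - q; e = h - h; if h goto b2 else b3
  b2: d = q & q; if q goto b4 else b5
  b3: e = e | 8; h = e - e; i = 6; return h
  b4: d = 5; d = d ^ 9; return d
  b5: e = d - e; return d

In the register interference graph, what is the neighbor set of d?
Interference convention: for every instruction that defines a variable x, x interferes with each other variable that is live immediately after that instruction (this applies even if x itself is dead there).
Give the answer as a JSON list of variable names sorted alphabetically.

Answer: ["e", "i", "q"]

Derivation:
Per-block:
  b0: {d,e,i,q} / ∅
  b1: {e,h,q} / {e}
  b2: {d} / {q}
  b3: {e,h,i} / {e}
  b4: {d} / ∅
  b5: {e} / {d,e}

Liveness:
  b0 li=∅ lo={d,e}
  b1 li={e} lo={e,q}
  b2 li={e,q} lo={d,e}
  b3 li={e} lo=∅
  b4 li=∅ lo=∅
  b5 li={d,e} lo=∅

Interference:
  d: {e,i,q}
  e: {d,h,i,q}
  h: {e,i,q}
  i: {d,e,h,q}
  q: {d,e,h,i}

N(d) = ["e", "i", "q"]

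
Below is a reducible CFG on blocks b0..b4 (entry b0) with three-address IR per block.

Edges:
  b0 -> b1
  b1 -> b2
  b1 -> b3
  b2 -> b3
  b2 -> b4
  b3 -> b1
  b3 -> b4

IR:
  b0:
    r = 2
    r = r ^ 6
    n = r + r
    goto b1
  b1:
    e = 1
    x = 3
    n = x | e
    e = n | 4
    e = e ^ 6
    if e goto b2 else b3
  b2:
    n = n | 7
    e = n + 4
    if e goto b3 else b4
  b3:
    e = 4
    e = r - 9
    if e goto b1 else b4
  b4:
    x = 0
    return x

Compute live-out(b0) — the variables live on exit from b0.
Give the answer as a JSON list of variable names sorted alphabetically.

Answer: ["r"]

Analysis:
def/use:
  b0 def {n,r} use ∅
  b1 def {e,n,x} use ∅
  b2 def {e,n} use {n}
  b3 def {e} use {r}
  b4 def {x} use ∅

Live sets:
  b0: in=∅ out={r}
  b1: in={r} out={n,r}
  b2: in={n,r} out={r}
  b3: in={r} out={r}
  b4: in=∅ out=∅

live-out(b0) = ["r"]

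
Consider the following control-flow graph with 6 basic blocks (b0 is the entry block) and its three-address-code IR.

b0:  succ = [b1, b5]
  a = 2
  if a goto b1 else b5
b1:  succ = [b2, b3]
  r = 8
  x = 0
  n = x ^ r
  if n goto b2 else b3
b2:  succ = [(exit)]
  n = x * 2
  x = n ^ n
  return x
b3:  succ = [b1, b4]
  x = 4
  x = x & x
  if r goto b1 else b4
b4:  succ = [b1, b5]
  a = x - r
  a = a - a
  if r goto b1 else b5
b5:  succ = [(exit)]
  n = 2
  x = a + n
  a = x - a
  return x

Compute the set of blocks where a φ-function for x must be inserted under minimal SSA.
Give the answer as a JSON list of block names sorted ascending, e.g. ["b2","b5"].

idom tree: b1←b0 b2←b1 b3←b1 b4←b3 b5←b0
Dom at joins:
  b1: preds {b0,b3,b4}: {b0} ∩ {b0,b1,b3} ∩ {b0,b1,b3,b4} = {b0}; idom=b0
  b5: preds {b0,b4}: {b0} ∩ {b0,b1,b3,b4} = {b0}; idom=b0

DF derivation:
  b1←b0: walk · to b0
  b1←b3: walk b3→b1 to b0
  b1←b4: walk b4→b3→b1 to b0
  b5←b0: walk · to b0
  b5←b4: walk b4→b3→b1 to b0
  b0: DF=∅
  b1: DF={b1,b5}
  b2: DF=∅
  b3: DF={b1,b5}
  b4: DF={b1,b5}
  b5: DF=∅

φ for x: defs {b1,b2,b3,b5}
  DF⁺ = {b1,b5}

Answer: ["b1", "b5"]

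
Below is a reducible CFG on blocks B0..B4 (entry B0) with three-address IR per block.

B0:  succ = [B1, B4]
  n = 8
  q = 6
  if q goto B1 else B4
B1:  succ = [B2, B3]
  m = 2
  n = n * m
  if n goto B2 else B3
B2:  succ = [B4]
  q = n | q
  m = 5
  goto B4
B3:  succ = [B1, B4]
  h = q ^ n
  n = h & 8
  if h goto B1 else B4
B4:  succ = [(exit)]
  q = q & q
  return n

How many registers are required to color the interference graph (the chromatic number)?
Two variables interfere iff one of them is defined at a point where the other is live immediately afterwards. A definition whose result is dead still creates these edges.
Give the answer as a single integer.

Per-block:
  B0 def {n,q} use ∅
  B1 def {m,n} use {n}
  B2 def {m,q} use {n,q}
  B3 def {h,n} use {n,q}
  B4 def {q} use {n,q}

Liveness:
  B0: in=∅ out={n,q}
  B1: in={n,q} out={n,q}
  B2: in={n,q} out={n,q}
  B3: in={n,q} out={n,q}
  B4: in={n,q} out=∅

Conflict graph:
  h — {n,q}
  m — {n,q}
  n — {h,m,q}
  q — {h,m,n}

Registers:
  {h,n,q} pairwise interfere (3-clique) ⇒ χ ≥ 3
  3-colouring: R0={n}  R1={q}  R2={h,m}
  χ = 3

Answer: 3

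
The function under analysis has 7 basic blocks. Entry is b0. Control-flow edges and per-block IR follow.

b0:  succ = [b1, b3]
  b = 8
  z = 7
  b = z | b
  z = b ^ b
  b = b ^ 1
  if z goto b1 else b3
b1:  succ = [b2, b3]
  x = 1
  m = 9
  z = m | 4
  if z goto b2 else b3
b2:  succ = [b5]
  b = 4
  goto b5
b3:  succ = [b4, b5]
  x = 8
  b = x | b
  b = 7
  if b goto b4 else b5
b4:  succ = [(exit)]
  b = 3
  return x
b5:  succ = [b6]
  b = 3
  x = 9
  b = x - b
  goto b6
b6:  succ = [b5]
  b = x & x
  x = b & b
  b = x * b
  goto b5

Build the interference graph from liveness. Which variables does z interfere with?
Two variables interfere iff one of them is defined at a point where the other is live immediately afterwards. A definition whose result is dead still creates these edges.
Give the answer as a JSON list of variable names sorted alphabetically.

Block summaries:
  b0 def {b,z} use ∅
  b1 def {m,x,z} use ∅
  b2 def {b} use ∅
  b3 def {b,x} use {b}
  b4 def {b} use {x}
  b5 def {b,x} use ∅
  b6 def {b,x} use {x}

Liveness:
  b0: in=∅ out={b}
  b1: in={b} out={b}
  b2: in=∅ out=∅
  b3: in={b} out={x}
  b4: in={x} out=∅
  b5: in=∅ out={x}
  b6: in={x} out=∅

Interfere edges:
  b: {m,x,z}
  m: {b}
  x: {b}
  z: {b}

N(z) = ["b"]

Answer: ["b"]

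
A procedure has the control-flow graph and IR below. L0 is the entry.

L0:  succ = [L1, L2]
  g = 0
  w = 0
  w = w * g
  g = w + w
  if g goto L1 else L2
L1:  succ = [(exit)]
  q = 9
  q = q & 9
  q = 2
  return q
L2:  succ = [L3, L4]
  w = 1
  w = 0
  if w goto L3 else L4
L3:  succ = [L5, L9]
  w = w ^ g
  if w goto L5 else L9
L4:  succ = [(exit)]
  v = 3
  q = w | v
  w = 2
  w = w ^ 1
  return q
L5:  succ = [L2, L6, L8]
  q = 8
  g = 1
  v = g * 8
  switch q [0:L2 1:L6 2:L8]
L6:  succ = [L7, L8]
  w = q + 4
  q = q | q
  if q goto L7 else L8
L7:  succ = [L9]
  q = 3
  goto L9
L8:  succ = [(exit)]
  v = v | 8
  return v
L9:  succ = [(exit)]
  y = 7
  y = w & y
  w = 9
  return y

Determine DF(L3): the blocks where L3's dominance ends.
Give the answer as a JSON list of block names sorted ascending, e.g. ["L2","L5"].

Answer: ["L2"]

Analysis:
idom tree: L1←L0 L2←L0 L3←L2 L4←L2 L5←L3 L6←L5 L7←L6 L8←L5 L9←L3
Dom∩ at merges:
  L2: preds {L0,L5}: {L0} ∩ {L0,L2,L3,L5} = {L0}; idom=L0
  L8: preds {L5,L6}: {L0,L2,L3,L5} ∩ {L0,L2,L3,L5,L6} = {L0,L2,L3,L5}; idom=L5
  L9: preds {L3,L7}: {L0,L2,L3} ∩ {L0,L2,L3,L5,L6,L7} = {L0,L2,L3}; idom=L3

DF walk-up:
  join L2 pred L0: · stop@L0
  join L2 pred L5: L5→L3→L2 stop@L0
  join L8 pred L5: · stop@L5
  join L8 pred L6: L6 stop@L5
  join L9 pred L3: · stop@L3
  join L9 pred L7: L7→L6→L5 stop@L3
  L0 → ∅
  L1 → ∅
  L2 → {L2}
  L3 → {L2}
  L4 → ∅
  L5 → {L2,L9}
  L6 → {L8,L9}
  L7 → {L9}
  L8 → ∅
  L9 → ∅

DF(L3) = ["L2"]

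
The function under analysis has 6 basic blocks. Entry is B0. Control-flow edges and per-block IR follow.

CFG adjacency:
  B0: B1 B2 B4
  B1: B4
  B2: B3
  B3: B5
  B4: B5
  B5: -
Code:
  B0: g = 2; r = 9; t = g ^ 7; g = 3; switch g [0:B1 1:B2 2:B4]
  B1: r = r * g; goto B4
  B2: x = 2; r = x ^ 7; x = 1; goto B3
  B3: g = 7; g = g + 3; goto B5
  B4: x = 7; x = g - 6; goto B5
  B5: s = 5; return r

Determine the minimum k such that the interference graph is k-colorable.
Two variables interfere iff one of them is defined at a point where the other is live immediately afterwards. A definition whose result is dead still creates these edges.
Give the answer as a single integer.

Per-block:
  B0 def {g,r,t} use ∅
  B1 def {r} use {g,r}
  B2 def {r,x} use ∅
  B3 def {g} use ∅
  B4 def {x} use {g}
  B5 def {s} use {r}

Backward fixpoint:
  B0 li=∅ lo={g,r}
  B1 li={g,r} lo={g,r}
  B2 li=∅ lo={r}
  B3 li={r} lo={r}
  B4 li={g,r} lo={r}
  B5 li={r} lo=∅

Interference:
  g↔{r,x}
  r↔{g,s,t,x}
  s↔{r}
  t↔{r}
  x↔{g,r}

Colouring:
  {g,r,x} pairwise interfere (3-clique) ⇒ χ ≥ 3
  3-colouring: c0={r}  c1={g,s,t}  c2={x}
  χ = 3

Answer: 3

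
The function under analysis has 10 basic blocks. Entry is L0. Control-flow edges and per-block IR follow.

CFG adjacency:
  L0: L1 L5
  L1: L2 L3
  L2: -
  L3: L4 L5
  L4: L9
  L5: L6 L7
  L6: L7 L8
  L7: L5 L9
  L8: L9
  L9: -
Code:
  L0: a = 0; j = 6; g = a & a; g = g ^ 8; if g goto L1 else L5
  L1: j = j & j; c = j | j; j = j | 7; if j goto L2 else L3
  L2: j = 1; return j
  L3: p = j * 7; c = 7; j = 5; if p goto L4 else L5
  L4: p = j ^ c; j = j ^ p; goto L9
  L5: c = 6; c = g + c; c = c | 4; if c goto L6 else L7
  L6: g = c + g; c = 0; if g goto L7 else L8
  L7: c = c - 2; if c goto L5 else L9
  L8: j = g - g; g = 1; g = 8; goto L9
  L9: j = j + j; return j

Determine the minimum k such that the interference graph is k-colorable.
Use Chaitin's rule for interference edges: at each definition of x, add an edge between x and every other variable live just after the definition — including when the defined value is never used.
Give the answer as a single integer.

Answer: 4

Analysis:
def/use:
  L0 def {a,g,j} use ∅
  L1 def {c,j} use {j}
  L2 def {j} use ∅
  L3 def {c,j,p} use {j}
  L4 def {j,p} use {c,j}
  L5 def {c} use {g}
  L6 def {c,g} use {c,g}
  L7 def {c} use {c}
  L8 def {g,j} use {g}
  L9 def {j} use {j}

Backward fixpoint:
  L0 li=∅ lo={g,j}
  L1 li={g,j} lo={g,j}
  L2 li=∅ lo=∅
  L3 li={g,j} lo={c,g,j}
  L4 li={c,j} lo={j}
  L5 li={g,j} lo={c,g,j}
  L6 li={c,g,j} lo={c,g,j}
  L7 li={c,g,j} lo={g,j}
  L8 li={g} lo={j}
  L9 li={j} lo=∅

Interference:
  a — {j}
  c — {g,j,p}
  g — {c,j,p}
  j — {a,c,g,p}
  p — {c,g,j}

Colouring:
  {c,g,j,p} pairwise interfere (4-clique) ⇒ χ ≥ 4
  assign a→r1 c→r1 g→r2 j→r0 p→r3 — no edge inside a register ⇒ χ ≤ 4
  χ = 4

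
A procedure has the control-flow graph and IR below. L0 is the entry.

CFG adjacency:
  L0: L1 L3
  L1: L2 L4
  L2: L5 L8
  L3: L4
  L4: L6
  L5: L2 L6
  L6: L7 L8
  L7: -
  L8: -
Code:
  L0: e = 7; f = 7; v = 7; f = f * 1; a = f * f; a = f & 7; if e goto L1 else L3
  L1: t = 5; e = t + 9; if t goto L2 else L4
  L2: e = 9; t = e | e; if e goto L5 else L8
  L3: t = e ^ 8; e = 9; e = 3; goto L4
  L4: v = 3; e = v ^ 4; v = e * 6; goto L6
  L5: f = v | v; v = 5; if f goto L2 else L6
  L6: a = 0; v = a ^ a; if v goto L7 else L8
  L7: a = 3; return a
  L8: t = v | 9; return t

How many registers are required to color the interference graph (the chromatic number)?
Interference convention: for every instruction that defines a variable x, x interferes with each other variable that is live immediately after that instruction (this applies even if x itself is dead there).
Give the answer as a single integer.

Block summaries:
  L0 def {a,e,f,v} use ∅
  L1 def {e,t} use ∅
  L2 def {e,t} use ∅
  L3 def {e,t} use {e}
  L4 def {e,v} use ∅
  L5 def {f,v} use {v}
  L6 def {a,v} use ∅
  L7 def {a} use ∅
  L8 def {t} use {v}

Live sets:
  live L0: ∅→{e,v}
  live L1: {v}→{v}
  live L2: {v}→{v}
  live L3: {e}→∅
  live L4: ∅→∅
  live L5: {v}→{v}
  live L6: ∅→{v}
  live L7: ∅→∅
  live L8: {v}→∅

Interference:
  a↔{e,f,v}
  e↔{a,f,t,v}
  f↔{a,e,v}
  t↔{e,v}
  v↔{a,e,f,t}

Chromatic number:
  clique {a,e,f,v} ⇒ need ≥ 4
  4-colouring: r0={e}  r1={v}  r2={a,t}  r3={f}
  χ = 4

Answer: 4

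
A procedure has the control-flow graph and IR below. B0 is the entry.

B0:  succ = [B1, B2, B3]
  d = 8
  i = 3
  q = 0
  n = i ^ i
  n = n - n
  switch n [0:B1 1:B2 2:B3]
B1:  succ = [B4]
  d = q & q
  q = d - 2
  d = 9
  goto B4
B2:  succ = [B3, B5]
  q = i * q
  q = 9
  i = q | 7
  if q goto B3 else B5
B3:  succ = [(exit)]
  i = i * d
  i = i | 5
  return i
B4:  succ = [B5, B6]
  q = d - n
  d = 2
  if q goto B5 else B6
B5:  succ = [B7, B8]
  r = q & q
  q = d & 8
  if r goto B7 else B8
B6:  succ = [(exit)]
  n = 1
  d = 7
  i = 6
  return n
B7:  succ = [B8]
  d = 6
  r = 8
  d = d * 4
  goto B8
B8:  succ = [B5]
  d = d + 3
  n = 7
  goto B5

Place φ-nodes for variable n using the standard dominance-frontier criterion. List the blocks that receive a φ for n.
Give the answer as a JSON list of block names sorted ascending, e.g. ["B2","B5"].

Answer: ["B5"]

Analysis:
idom tree: B1←B0 B2←B0 B3←B0 B4←B1 B5←B0 B6←B4 B7←B5 B8←B5
Join-block Dom:
  B3: preds {B0,B2}: {B0} ∩ {B0,B2} = {B0}; idom=B0
  B5: preds {B2,B4,B8}: {B0,B2} ∩ {B0,B1,B4} ∩ {B0,B5,B8} = {B0}; idom=B0
  B8: preds {B5,B7}: {B0,B5} ∩ {B0,B5,B7} = {B0,B5}; idom=B5

DF walk-up:
  join B3 pred B0: · stop@B0
  join B3 pred B2: B2 stop@B0
  join B5 pred B2: B2 stop@B0
  join B5 pred B4: B4→B1 stop@B0
  join B5 pred B8: B8→B5 stop@B0
  join B8 pred B5: · stop@B5
  join B8 pred B7: B7 stop@B5
  DF(B0)=∅
  DF(B1)={B5}
  DF(B2)={B3,B5}
  DF(B3)=∅
  DF(B4)={B5}
  DF(B5)={B5}
  DF(B6)=∅
  DF(B7)={B8}
  DF(B8)={B5}

φ for n: defs {B0,B6,B8}
  DF⁺ = {B5}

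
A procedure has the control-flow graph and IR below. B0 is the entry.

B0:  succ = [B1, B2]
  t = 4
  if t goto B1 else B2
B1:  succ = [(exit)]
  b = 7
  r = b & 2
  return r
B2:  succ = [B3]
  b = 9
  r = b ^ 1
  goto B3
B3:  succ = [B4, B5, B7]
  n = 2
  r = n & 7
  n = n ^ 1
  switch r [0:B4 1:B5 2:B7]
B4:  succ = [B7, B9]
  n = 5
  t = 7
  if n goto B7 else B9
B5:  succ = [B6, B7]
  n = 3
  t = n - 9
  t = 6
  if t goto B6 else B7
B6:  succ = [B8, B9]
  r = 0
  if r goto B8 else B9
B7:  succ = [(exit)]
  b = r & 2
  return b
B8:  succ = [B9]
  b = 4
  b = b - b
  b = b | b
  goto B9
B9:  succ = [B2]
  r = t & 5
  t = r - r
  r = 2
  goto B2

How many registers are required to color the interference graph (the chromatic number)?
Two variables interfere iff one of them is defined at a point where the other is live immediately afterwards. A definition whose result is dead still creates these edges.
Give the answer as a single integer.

Per-block:
  B0: {t} / ∅
  B1: {b,r} / ∅
  B2: {b,r} / ∅
  B3: {n,r} / ∅
  B4: {n,t} / ∅
  B5: {n,t} / ∅
  B6: {r} / ∅
  B7: {b} / {r}
  B8: {b} / ∅
  B9: {r,t} / {t}

Live sets:
  B0 li=∅ lo=∅
  B1 li=∅ lo=∅
  B2 li=∅ lo=∅
  B3 li=∅ lo={r}
  B4 li={r} lo={r,t}
  B5 li={r} lo={r,t}
  B6 li={t} lo={t}
  B7 li={r} lo=∅
  B8 li={t} lo={t}
  B9 li={t} lo=∅

Conflict graph:
  b↔{t}
  n↔{r,t}
  r↔{n,t}
  t↔{b,n,r}

Colouring:
  {n,r,t} pairwise interfere (3-clique) ⇒ χ ≥ 3
  3-colouring: r0={t}  r1={b,n}  r2={r}
  χ = 3

Answer: 3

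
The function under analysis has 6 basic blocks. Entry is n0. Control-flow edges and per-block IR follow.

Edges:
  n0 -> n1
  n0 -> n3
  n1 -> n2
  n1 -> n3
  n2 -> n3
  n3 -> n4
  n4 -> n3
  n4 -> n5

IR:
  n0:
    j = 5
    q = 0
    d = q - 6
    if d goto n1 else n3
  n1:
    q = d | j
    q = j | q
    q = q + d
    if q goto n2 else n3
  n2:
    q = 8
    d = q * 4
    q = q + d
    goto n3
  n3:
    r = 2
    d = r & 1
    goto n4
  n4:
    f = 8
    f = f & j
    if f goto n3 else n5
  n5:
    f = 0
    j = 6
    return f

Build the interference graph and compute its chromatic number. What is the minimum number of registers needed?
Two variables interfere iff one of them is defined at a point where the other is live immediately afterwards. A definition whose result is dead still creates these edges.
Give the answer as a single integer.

Answer: 3

Derivation:
def/use:
  n0 def {d,j,q} use ∅
  n1 def {q} use {d,j}
  n2 def {d,q} use ∅
  n3 def {d,r} use ∅
  n4 def {f} use {j}
  n5 def {f,j} use ∅

Live sets:
  n0 li=∅ lo={d,j}
  n1 li={d,j} lo={j}
  n2 li={j} lo={j}
  n3 li={j} lo={j}
  n4 li={j} lo={j}
  n5 li=∅ lo=∅

Interference:
  d↔{j,q}
  f↔{j}
  j↔{d,f,q,r}
  q↔{d,j}
  r↔{j}

Registers:
  lower bound: {d,j,q} mutually conflict ⇒ χ ≥ 3
  3-colouring: c0={j}  c1={d,f,r}  c2={q}
  χ = 3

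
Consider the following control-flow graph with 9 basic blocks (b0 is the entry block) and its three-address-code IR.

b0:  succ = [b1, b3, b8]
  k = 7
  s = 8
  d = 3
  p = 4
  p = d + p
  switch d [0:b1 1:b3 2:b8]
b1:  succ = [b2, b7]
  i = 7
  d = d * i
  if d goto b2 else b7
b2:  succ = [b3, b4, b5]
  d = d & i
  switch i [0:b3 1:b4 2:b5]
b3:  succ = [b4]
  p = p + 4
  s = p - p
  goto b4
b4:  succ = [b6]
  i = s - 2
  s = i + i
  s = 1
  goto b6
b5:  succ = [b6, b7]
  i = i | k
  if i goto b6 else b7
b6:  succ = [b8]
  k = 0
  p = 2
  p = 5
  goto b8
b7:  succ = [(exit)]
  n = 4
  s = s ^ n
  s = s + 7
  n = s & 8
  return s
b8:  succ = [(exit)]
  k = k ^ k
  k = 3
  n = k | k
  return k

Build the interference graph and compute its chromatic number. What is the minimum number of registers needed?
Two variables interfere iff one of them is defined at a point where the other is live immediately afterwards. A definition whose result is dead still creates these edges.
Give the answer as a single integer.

Per-block:
  b0: {d,k,p,s} / ∅
  b1: {d,i} / {d}
  b2: {d} / {d,i}
  b3: {p,s} / {p}
  b4: {i,s} / {s}
  b5: {i} / {i,k}
  b6: {k,p} / ∅
  b7: {n,s} / {s}
  b8: {k,n} / {k}

Backward fixpoint:
  live b0: ∅→{d,k,p,s}
  live b1: {d,k,p,s}→{d,i,k,p,s}
  live b2: {d,i,k,p,s}→{i,k,p,s}
  live b3: {p}→{s}
  live b4: {s}→∅
  live b5: {i,k,s}→{s}
  live b6: ∅→{k}
  live b7: {s}→∅
  live b8: {k}→∅

Conflict graph:
  d: {i,k,p,s}
  i: {d,k,p,s}
  k: {d,i,n,p,s}
  n: {k,s}
  p: {d,i,k,s}
  s: {d,i,k,n,p}

Colouring:
  {d,i,k,p,s} pairwise interfere (5-clique) ⇒ χ ≥ 5
  assign d→r2 i→r3 k→r0 n→r2 p→r4 s→r1 — no edge inside a register ⇒ χ ≤ 5
  χ = 5

Answer: 5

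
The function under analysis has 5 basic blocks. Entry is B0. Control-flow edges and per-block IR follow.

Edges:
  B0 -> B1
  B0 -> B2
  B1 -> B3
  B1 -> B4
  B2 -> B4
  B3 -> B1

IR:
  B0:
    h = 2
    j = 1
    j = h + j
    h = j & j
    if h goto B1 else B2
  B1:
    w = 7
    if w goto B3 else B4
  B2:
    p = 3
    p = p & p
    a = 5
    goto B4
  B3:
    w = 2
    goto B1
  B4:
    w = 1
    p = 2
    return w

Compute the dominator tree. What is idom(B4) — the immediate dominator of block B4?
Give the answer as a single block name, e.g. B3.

Answer: B0

Derivation:
idom tree: B1←B0 B2←B0 B3←B1 B4←B0
Dom∩ at merges:
  B1: preds {B0,B3}: {B0} ∩ {B0,B1,B3} = {B0}; idom=B0
  B4: preds {B1,B2}: {B0,B1} ∩ {B0,B2} = {B0}; idom=B0

idom(B4) = B0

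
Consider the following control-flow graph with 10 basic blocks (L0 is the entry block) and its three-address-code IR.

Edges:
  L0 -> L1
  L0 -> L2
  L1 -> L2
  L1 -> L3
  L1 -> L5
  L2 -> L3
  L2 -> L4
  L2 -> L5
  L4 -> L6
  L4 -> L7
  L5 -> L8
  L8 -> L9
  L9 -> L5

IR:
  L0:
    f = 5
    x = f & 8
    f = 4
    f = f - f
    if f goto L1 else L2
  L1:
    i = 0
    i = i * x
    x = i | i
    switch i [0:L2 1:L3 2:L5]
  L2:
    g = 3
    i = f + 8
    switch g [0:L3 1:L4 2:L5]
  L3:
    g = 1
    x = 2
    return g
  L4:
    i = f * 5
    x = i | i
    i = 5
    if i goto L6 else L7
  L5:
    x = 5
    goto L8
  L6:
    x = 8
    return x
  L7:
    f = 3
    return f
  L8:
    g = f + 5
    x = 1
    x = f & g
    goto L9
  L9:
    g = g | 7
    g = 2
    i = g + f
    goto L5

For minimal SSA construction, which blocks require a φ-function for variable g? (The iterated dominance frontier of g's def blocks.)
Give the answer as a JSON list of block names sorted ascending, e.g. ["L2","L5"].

Answer: ["L3", "L5"]

Analysis:
idom tree: L1←L0 L2←L0 L3←L0 L4←L2 L5←L0 L6←L4 L7←L4 L8←L5 L9←L8
Dom at joins:
  L2: preds {L0,L1}: {L0} ∩ {L0,L1} = {L0}; idom=L0
  L3: preds {L1,L2}: {L0,L1} ∩ {L0,L2} = {L0}; idom=L0
  L5: preds {L1,L2,L9}: {L0,L1} ∩ {L0,L2} ∩ {L0,L5,L8,L9} = {L0}; idom=L0

DF walk-up:
  join L2 pred L0: · stop@L0
  join L2 pred L1: L1 stop@L0
  join L3 pred L1: L1 stop@L0
  join L3 pred L2: L2 stop@L0
  join L5 pred L1: L1 stop@L0
  join L5 pred L2: L2 stop@L0
  join L5 pred L9: L9→L8→L5 stop@L0
  L0 → ∅
  L1 → {L2,L3,L5}
  L2 → {L3,L5}
  L3 → ∅
  L4 → ∅
  L5 → {L5}
  L6 → ∅
  L7 → ∅
  L8 → {L5}
  L9 → {L5}

φ for g: defs {L2,L3,L8,L9}
  DF⁺ = {L3,L5}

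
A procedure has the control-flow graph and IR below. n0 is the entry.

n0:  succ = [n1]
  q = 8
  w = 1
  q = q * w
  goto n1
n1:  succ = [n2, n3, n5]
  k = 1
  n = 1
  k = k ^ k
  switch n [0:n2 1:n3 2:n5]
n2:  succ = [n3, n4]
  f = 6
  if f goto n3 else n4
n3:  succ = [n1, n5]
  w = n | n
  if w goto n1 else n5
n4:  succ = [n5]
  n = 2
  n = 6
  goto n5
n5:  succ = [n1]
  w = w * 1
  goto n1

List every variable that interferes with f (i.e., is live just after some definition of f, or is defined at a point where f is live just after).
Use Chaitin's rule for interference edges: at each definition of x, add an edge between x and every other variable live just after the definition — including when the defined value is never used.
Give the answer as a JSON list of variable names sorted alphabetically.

def/use:
  n0: def={q,w} ue=∅
  n1: def={k,n} ue=∅
  n2: def={f} ue=∅
  n3: def={w} ue={n}
  n4: def={n} ue=∅
  n5: def={w} ue={w}

Live sets:
  live n0: ∅→{w}
  live n1: {w}→{n,w}
  live n2: {n,w}→{n,w}
  live n3: {n}→{w}
  live n4: {w}→{w}
  live n5: {w}→{w}

Interference:
  f — {n,w}
  k — {n,w}
  n — {f,k,w}
  q — {w}
  w — {f,k,n,q}

N(f) = ["n", "w"]

Answer: ["n", "w"]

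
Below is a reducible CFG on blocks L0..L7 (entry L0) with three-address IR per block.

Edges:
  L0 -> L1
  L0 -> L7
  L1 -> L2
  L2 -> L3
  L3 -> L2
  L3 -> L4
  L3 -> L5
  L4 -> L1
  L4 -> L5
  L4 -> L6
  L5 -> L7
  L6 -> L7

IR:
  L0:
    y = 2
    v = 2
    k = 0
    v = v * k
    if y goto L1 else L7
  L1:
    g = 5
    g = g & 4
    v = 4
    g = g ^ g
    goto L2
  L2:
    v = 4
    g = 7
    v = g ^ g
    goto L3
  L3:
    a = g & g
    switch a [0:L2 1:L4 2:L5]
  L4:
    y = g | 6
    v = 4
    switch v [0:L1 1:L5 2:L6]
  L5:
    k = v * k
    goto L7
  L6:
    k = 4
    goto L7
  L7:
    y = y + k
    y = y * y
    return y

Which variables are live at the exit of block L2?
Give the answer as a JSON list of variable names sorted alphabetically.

Answer: ["g", "k", "v", "y"]

Derivation:
Block summaries:
  L0: {k,v,y} / ∅
  L1: {g,v} / ∅
  L2: {g,v} / ∅
  L3: {a} / {g}
  L4: {v,y} / {g}
  L5: {k} / {k,v}
  L6: {k} / ∅
  L7: {y} / {k,y}

Liveness:
  L0 li=∅ lo={k,y}
  L1 li={k,y} lo={k,y}
  L2 li={k,y} lo={g,k,v,y}
  L3 li={g,k,v,y} lo={g,k,v,y}
  L4 li={g,k} lo={k,v,y}
  L5 li={k,v,y} lo={k,y}
  L6 li={y} lo={k,y}
  L7 li={k,y} lo=∅

live-out(L2) = ["g", "k", "v", "y"]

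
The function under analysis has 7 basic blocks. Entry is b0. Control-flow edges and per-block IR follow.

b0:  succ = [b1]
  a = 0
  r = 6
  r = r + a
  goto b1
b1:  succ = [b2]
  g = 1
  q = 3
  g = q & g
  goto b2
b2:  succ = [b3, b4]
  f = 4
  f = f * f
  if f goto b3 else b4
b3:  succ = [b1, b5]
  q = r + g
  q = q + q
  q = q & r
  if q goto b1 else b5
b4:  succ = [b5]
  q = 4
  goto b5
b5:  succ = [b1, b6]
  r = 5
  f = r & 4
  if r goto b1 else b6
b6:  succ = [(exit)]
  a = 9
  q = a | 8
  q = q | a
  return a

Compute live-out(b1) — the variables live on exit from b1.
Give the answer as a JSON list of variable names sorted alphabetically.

Answer: ["g", "r"]

Derivation:
def/use:
  b0: def={a,r} ue=∅
  b1: def={g,q} ue=∅
  b2: def={f} ue=∅
  b3: def={q} ue={g,r}
  b4: def={q} ue=∅
  b5: def={f,r} ue=∅
  b6: def={a,q} ue=∅

Liveness:
  live b0: ∅→{r}
  live b1: {r}→{g,r}
  live b2: {g,r}→{g,r}
  live b3: {g,r}→{r}
  live b4: ∅→∅
  live b5: ∅→{r}
  live b6: ∅→∅

live-out(b1) = ["g", "r"]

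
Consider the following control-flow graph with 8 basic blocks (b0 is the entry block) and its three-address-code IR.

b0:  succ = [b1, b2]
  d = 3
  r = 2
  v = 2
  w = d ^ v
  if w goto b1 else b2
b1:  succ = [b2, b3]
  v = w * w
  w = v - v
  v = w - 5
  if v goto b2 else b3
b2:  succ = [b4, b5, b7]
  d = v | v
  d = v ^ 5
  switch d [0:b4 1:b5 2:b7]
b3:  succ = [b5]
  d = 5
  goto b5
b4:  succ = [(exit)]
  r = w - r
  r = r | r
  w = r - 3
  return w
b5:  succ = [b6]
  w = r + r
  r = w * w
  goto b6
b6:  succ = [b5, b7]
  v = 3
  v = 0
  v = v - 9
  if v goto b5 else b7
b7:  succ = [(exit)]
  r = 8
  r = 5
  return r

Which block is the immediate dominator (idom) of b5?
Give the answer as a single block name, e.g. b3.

idom tree: b1←b0 b2←b0 b3←b1 b4←b2 b5←b0 b6←b5 b7←b0
Dom∩ at merges:
  b2: preds {b0,b1}: {b0} ∩ {b0,b1} = {b0}; idom=b0
  b5: preds {b2,b3,b6}: {b0,b2} ∩ {b0,b1,b3} ∩ {b0,b5,b6} = {b0}; idom=b0
  b7: preds {b2,b6}: {b0,b2} ∩ {b0,b5,b6} = {b0}; idom=b0

idom(b5) = b0

Answer: b0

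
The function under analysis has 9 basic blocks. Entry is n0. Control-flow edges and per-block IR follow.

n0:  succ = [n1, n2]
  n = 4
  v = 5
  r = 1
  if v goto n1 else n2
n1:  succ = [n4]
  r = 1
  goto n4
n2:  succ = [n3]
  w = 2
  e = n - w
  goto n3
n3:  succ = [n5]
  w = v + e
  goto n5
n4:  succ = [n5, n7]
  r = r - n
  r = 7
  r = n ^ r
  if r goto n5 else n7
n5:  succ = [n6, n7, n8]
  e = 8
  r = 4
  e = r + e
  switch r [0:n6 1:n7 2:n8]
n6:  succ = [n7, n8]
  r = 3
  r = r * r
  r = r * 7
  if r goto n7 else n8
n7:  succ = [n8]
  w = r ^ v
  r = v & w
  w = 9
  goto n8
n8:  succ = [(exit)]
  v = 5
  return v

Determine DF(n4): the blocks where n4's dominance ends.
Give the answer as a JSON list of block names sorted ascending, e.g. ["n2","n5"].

idom tree: n1←n0 n2←n0 n3←n2 n4←n1 n5←n0 n6←n5 n7←n0 n8←n0
Join-block Dom:
  n5: preds {n3,n4}: {n0,n2,n3} ∩ {n0,n1,n4} = {n0}; idom=n0
  n7: preds {n4,n5,n6}: {n0,n1,n4} ∩ {n0,n5} ∩ {n0,n5,n6} = {n0}; idom=n0
  n8: preds {n5,n6,n7}: {n0,n5} ∩ {n0,n5,n6} ∩ {n0,n7} = {n0}; idom=n0

Frontier:
  join n5 pred n3: n3→n2 stop@n0
  join n5 pred n4: n4→n1 stop@n0
  join n7 pred n4: n4→n1 stop@n0
  join n7 pred n5: n5 stop@n0
  join n7 pred n6: n6→n5 stop@n0
  join n8 pred n5: n5 stop@n0
  join n8 pred n6: n6→n5 stop@n0
  join n8 pred n7: n7 stop@n0
  n0 → ∅
  n1 → {n5,n7}
  n2 → {n5}
  n3 → {n5}
  n4 → {n5,n7}
  n5 → {n7,n8}
  n6 → {n7,n8}
  n7 → {n8}
  n8 → ∅

DF(n4) = ["n5", "n7"]

Answer: ["n5", "n7"]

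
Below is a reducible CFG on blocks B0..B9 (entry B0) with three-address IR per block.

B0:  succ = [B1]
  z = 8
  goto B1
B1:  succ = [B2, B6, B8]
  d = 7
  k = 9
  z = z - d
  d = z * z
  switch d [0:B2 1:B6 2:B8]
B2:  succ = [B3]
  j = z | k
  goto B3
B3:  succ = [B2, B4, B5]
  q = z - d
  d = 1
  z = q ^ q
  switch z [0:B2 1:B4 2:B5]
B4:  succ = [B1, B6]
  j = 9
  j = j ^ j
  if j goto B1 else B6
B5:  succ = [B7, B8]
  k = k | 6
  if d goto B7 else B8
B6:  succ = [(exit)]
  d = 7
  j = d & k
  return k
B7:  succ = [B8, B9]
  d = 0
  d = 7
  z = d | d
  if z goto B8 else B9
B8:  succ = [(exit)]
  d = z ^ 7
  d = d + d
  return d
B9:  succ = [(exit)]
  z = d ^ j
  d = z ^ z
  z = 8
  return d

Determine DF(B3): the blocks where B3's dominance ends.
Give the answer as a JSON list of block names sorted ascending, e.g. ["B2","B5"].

Answer: ["B1", "B2", "B6", "B8"]

Analysis:
idom tree: B1←B0 B2←B1 B3←B2 B4←B3 B5←B3 B6←B1 B7←B5 B8←B1 B9←B7
Join-block Dom:
  B1: preds {B0,B4}: {B0} ∩ {B0,B1,B2,B3,B4} = {B0}; idom=B0
  B2: preds {B1,B3}: {B0,B1} ∩ {B0,B1,B2,B3} = {B0,B1}; idom=B1
  B6: preds {B1,B4}: {B0,B1} ∩ {B0,B1,B2,B3,B4} = {B0,B1}; idom=B1
  B8: preds {B1,B5,B7}: {B0,B1} ∩ {B0,B1,B2,B3,B5} ∩ {B0,B1,B2,B3,B5,B7} = {B0,B1}; idom=B1

DF walk-up:
  B1←B0: walk · to B0
  B1←B4: walk B4→B3→B2→B1 to B0
  B2←B1: walk · to B1
  B2←B3: walk B3→B2 to B1
  B6←B1: walk · to B1
  B6←B4: walk B4→B3→B2 to B1
  B8←B1: walk · to B1
  B8←B5: walk B5→B3→B2 to B1
  B8←B7: walk B7→B5→B3→B2 to B1
  DF(B0)=∅
  DF(B1)={B1}
  DF(B2)={B1,B2,B6,B8}
  DF(B3)={B1,B2,B6,B8}
  DF(B4)={B1,B6}
  DF(B5)={B8}
  DF(B6)=∅
  DF(B7)={B8}
  DF(B8)=∅
  DF(B9)=∅

DF(B3) = ["B1", "B2", "B6", "B8"]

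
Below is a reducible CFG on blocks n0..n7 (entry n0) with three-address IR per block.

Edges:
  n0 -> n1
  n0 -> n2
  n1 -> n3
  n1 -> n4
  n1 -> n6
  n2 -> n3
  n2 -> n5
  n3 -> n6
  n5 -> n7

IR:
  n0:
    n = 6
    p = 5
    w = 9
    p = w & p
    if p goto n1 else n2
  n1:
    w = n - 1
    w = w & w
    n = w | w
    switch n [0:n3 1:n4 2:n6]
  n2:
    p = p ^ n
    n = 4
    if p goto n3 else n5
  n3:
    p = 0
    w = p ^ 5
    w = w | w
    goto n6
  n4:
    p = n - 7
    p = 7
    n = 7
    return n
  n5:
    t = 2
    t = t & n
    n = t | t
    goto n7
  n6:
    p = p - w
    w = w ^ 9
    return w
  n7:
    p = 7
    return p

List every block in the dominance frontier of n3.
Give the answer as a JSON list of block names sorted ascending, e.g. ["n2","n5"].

idom tree: n1←n0 n2←n0 n3←n0 n4←n1 n5←n2 n6←n0 n7←n5
Dom at joins:
  n3: preds {n1,n2}: {n0,n1} ∩ {n0,n2} = {n0}; idom=n0
  n6: preds {n1,n3}: {n0,n1} ∩ {n0,n3} = {n0}; idom=n0

DF walk-up:
  join n3 pred n1: n1 stop@n0
  join n3 pred n2: n2 stop@n0
  join n6 pred n1: n1 stop@n0
  join n6 pred n3: n3 stop@n0
  n0: DF=∅
  n1: DF={n3,n6}
  n2: DF={n3}
  n3: DF={n6}
  n4: DF=∅
  n5: DF=∅
  n6: DF=∅
  n7: DF=∅

DF(n3) = ["n6"]

Answer: ["n6"]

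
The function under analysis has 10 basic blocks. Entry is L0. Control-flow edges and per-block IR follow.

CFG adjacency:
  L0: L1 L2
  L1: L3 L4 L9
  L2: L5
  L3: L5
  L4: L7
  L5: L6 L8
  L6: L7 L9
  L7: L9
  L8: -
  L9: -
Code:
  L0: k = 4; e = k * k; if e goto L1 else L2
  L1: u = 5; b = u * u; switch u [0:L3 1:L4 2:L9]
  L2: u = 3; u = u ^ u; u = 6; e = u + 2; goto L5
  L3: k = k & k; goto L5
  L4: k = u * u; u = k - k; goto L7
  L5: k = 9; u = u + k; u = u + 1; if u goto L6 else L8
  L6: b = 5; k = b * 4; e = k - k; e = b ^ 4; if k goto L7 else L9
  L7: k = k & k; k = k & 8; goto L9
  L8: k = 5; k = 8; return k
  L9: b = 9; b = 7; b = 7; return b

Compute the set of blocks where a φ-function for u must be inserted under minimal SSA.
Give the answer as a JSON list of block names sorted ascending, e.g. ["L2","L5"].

Answer: ["L5", "L7", "L9"]

Analysis:
idom tree: L1←L0 L2←L0 L3←L1 L4←L1 L5←L0 L6←L5 L7←L0 L8←L5 L9←L0
Dom at joins:
  L5: preds {L2,L3}: {L0,L2} ∩ {L0,L1,L3} = {L0}; idom=L0
  L7: preds {L4,L6}: {L0,L1,L4} ∩ {L0,L5,L6} = {L0}; idom=L0
  L9: preds {L1,L6,L7}: {L0,L1} ∩ {L0,L5,L6} ∩ {L0,L7} = {L0}; idom=L0

DF derivation:
  join L5 pred L2: L2 stop@L0
  join L5 pred L3: L3→L1 stop@L0
  join L7 pred L4: L4→L1 stop@L0
  join L7 pred L6: L6→L5 stop@L0
  join L9 pred L1: L1 stop@L0
  join L9 pred L6: L6→L5 stop@L0
  join L9 pred L7: L7 stop@L0
  L0: DF=∅
  L1: DF={L5,L7,L9}
  L2: DF={L5}
  L3: DF={L5}
  L4: DF={L7}
  L5: DF={L7,L9}
  L6: DF={L7,L9}
  L7: DF={L9}
  L8: DF=∅
  L9: DF=∅

φ for u: defs {L1,L2,L4,L5}
  DF⁺ = {L5,L7,L9}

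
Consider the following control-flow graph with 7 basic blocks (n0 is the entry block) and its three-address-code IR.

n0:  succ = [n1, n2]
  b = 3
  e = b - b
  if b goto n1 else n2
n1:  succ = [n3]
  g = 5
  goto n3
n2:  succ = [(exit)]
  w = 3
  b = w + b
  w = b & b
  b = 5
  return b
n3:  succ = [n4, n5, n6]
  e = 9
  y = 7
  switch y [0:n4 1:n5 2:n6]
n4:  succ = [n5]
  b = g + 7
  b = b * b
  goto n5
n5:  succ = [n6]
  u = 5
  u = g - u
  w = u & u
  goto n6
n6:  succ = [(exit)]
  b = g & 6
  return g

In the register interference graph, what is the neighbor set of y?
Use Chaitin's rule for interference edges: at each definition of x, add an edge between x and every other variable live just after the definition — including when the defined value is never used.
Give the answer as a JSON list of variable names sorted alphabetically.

Answer: ["g"]

Analysis:
Per-block:
  n0 def {b,e} use ∅
  n1 def {g} use ∅
  n2 def {b,w} use {b}
  n3 def {e,y} use ∅
  n4 def {b} use {g}
  n5 def {u,w} use {g}
  n6 def {b} use {g}

Liveness:
  n0 li=∅ lo={b}
  n1 li=∅ lo={g}
  n2 li={b} lo=∅
  n3 li={g} lo={g}
  n4 li={g} lo={g}
  n5 li={g} lo={g}
  n6 li={g} lo=∅

Interference:
  b: {e,g,w}
  e: {b,g}
  g: {b,e,u,w,y}
  u: {g}
  w: {b,g}
  y: {g}

N(y) = ["g"]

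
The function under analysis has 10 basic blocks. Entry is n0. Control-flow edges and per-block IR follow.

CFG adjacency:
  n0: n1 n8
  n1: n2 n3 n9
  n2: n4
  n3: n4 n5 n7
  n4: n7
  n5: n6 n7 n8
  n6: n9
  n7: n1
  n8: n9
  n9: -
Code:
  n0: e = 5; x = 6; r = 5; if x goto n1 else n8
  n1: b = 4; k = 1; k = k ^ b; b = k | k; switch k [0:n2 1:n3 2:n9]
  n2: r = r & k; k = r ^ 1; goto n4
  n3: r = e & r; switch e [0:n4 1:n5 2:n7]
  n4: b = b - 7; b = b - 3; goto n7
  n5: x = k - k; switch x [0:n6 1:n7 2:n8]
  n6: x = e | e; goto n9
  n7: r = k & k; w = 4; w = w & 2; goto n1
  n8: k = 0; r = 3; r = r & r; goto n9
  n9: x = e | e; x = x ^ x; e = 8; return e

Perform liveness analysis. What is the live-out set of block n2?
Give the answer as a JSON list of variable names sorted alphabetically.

Answer: ["b", "e", "k"]

Working:
Per-block:
  n0 def {e,r,x} use ∅
  n1 def {b,k} use ∅
  n2 def {k,r} use {k,r}
  n3 def {r} use {e,r}
  n4 def {b} use {b}
  n5 def {x} use {k}
  n6 def {x} use {e}
  n7 def {r,w} use {k}
  n8 def {k,r} use ∅
  n9 def {e,x} use {e}

Backward fixpoint:
  live n0: ∅→{e,r}
  live n1: {e,r}→{b,e,k,r}
  live n2: {b,e,k,r}→{b,e,k}
  live n3: {b,e,k,r}→{b,e,k}
  live n4: {b,e,k}→{e,k}
  live n5: {e,k}→{e,k}
  live n6: {e}→{e}
  live n7: {e,k}→{e,r}
  live n8: {e}→{e}
  live n9: {e}→∅

live-out(n2) = ["b", "e", "k"]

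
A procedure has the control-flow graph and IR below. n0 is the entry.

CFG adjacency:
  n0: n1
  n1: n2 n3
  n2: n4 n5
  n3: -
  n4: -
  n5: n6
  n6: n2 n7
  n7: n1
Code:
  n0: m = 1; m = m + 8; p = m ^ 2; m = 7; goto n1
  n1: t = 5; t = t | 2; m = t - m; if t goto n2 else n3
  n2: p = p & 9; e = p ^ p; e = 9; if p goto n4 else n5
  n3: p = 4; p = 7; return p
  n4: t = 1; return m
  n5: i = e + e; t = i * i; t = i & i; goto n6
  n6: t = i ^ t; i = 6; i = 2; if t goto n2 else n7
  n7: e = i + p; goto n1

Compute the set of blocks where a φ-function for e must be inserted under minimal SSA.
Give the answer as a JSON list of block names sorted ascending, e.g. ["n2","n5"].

idom tree: n1←n0 n2←n1 n3←n1 n4←n2 n5←n2 n6←n5 n7←n6
Join-block Dom:
  n1: preds {n0,n7}: {n0} ∩ {n0,n1,n2,n5,n6,n7} = {n0}; idom=n0
  n2: preds {n1,n6}: {n0,n1} ∩ {n0,n1,n2,n5,n6} = {n0,n1}; idom=n1

DF walk-up:
  n1←n0: walk · to n0
  n1←n7: walk n7→n6→n5→n2→n1 to n0
  n2←n1: walk · to n1
  n2←n6: walk n6→n5→n2 to n1
  n0 → ∅
  n1 → {n1}
  n2 → {n1,n2}
  n3 → ∅
  n4 → ∅
  n5 → {n1,n2}
  n6 → {n1,n2}
  n7 → {n1}

φ for e: defs {n2,n7}
  DF⁺ = {n1,n2}

Answer: ["n1", "n2"]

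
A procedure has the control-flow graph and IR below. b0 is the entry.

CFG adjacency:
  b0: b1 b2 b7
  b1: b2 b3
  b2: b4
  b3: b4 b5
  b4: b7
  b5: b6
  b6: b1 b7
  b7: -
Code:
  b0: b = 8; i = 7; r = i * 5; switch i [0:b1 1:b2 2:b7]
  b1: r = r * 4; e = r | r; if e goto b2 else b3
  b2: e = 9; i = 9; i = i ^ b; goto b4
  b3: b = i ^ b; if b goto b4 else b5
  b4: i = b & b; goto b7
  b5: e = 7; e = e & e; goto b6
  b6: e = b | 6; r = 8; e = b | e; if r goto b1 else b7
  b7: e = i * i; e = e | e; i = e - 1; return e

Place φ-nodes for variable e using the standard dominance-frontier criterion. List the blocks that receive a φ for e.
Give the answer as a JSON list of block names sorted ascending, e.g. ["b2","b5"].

idom tree: b1←b0 b2←b0 b3←b1 b4←b0 b5←b3 b6←b5 b7←b0
Join-block Dom:
  b1: preds {b0,b6}: {b0} ∩ {b0,b1,b3,b5,b6} = {b0}; idom=b0
  b2: preds {b0,b1}: {b0} ∩ {b0,b1} = {b0}; idom=b0
  b4: preds {b2,b3}: {b0,b2} ∩ {b0,b1,b3} = {b0}; idom=b0
  b7: preds {b0,b4,b6}: {b0} ∩ {b0,b4} ∩ {b0,b1,b3,b5,b6} = {b0}; idom=b0

DF derivation:
  b1←b0: walk · to b0
  b1←b6: walk b6→b5→b3→b1 to b0
  b2←b0: walk · to b0
  b2←b1: walk b1 to b0
  b4←b2: walk b2 to b0
  b4←b3: walk b3→b1 to b0
  b7←b0: walk · to b0
  b7←b4: walk b4 to b0
  b7←b6: walk b6→b5→b3→b1 to b0
  b0: DF=∅
  b1: DF={b1,b2,b4,b7}
  b2: DF={b4}
  b3: DF={b1,b4,b7}
  b4: DF={b7}
  b5: DF={b1,b7}
  b6: DF={b1,b7}
  b7: DF=∅

φ for e: defs {b1,b2,b5,b6,b7}
  DF⁺ = {b1,b2,b4,b7}

Answer: ["b1", "b2", "b4", "b7"]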